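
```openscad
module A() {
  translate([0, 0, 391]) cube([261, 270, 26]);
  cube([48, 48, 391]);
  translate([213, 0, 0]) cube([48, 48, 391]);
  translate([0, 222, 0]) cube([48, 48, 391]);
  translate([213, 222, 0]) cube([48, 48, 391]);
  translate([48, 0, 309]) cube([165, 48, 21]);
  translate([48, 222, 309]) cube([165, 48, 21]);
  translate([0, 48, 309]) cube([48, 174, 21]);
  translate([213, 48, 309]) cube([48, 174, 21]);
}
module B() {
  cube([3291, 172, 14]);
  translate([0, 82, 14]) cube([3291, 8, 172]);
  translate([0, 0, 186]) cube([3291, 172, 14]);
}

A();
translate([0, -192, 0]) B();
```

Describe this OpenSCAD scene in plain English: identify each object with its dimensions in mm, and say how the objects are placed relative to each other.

A is a four-legged stool. The seat is a 261×270×26 mm slab whose top surface is at z = 417 mm; four square legs, each 48×48 mm in cross-section, run from the floor (z = 0) to the underside of the seat, each flush with a corner of the seat. Four stretchers, 48 mm wide and 21 mm tall, connect adjacent legs with their undersides at z = 309 mm, each running between the inner faces of the legs it joins and aligned with the legs' outer faces on the other axis.

B is an I-beam lying along x, 3291 mm long. Overall section height 200 mm. Two flanges 172 mm wide (y) and 14 mm thick, one on the floor and one at the top; a web 8 mm thick runs between them, centred on the flange width.

The I-beam is on the floor beside the stool on its −y side.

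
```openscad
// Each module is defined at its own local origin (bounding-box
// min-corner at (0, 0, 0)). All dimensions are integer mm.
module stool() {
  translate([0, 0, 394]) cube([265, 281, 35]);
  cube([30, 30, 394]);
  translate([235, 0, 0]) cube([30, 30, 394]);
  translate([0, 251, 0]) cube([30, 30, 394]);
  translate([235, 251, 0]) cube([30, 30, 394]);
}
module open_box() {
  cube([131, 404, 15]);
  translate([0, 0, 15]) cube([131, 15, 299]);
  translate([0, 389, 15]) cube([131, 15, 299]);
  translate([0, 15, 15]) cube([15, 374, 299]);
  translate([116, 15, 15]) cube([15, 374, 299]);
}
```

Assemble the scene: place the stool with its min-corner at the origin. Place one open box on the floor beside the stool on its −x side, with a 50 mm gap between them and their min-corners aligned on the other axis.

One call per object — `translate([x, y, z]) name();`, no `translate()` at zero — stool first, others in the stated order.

stool();
translate([-181, 0, 0]) open_box();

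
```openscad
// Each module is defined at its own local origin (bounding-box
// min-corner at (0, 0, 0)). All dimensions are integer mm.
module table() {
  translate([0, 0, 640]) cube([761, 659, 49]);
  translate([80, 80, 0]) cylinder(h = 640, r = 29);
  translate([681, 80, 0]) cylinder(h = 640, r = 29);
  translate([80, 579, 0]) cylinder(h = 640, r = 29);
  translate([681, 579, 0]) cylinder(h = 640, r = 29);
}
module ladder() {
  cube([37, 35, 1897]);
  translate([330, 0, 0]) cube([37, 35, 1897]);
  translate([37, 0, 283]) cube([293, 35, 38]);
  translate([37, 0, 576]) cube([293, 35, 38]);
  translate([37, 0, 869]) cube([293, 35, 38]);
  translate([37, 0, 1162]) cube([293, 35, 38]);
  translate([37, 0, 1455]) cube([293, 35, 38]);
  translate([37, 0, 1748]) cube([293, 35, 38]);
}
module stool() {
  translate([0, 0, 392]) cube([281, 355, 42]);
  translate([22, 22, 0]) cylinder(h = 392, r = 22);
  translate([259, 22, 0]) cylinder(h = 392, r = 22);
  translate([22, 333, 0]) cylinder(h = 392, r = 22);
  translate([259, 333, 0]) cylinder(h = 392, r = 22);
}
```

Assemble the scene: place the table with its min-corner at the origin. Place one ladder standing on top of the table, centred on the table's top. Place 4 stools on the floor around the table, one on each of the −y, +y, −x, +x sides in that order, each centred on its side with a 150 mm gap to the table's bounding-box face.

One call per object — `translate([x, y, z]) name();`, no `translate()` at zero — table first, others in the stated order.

table();
translate([197, 312, 689]) ladder();
translate([240, -505, 0]) stool();
translate([240, 809, 0]) stool();
translate([-431, 152, 0]) stool();
translate([911, 152, 0]) stool();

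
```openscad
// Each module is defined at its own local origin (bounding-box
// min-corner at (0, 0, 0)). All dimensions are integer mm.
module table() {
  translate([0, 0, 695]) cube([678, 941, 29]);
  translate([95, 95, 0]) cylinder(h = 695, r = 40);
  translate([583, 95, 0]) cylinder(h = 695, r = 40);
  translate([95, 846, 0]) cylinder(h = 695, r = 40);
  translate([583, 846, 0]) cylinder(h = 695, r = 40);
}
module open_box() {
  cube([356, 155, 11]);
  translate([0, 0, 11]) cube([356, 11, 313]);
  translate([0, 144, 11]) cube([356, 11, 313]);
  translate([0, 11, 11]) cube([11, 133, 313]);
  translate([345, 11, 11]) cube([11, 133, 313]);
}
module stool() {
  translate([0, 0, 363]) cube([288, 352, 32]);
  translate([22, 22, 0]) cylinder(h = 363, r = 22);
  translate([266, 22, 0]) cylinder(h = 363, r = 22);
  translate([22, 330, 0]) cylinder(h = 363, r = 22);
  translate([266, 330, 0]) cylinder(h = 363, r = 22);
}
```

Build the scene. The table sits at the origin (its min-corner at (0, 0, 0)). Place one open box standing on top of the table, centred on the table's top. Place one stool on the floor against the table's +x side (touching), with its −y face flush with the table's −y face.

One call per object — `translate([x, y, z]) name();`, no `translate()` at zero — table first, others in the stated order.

table();
translate([161, 393, 724]) open_box();
translate([678, 0, 0]) stool();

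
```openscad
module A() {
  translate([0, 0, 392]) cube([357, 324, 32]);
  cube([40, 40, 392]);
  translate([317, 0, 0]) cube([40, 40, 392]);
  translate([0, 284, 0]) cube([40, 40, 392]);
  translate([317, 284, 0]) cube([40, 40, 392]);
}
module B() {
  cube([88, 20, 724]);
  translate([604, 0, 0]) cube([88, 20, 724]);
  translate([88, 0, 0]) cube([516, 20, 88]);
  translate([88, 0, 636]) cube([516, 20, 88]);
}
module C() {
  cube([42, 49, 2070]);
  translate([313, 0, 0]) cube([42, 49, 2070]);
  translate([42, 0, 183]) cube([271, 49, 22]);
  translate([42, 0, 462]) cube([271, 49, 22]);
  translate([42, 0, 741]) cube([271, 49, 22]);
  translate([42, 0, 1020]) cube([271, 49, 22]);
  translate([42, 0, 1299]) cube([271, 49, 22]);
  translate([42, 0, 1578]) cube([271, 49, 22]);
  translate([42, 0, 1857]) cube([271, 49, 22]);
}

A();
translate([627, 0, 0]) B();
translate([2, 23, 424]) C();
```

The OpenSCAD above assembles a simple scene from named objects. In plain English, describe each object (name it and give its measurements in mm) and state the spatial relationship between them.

A is a four-legged stool. The seat is 357×324 mm, 32 mm thick, top at z = 424 mm. It stands on four square legs, each 40×40 mm in cross-section, from z = 0 to the seat underside, each flush with a corner of the seat.

B is a rectangular picture frame lying in the x–z plane (depth along y). The opening is 516 mm wide (x) by 548 mm tall (z), surrounded by a border 88 mm wide on all four sides. The frame is 20 mm deep and is made of two full-height vertical stiles with two horizontal rails fitted between them.

C is a straight ladder. Two 42×49 mm vertical rails, 2070 mm tall, stand 355 mm apart (outside-to-outside) with their front faces coplanar on the −y side. 7 rungs, each 49 mm deep and 22 mm tall, span between the inner faces of the rails, front faces flush with the rails. The lowest rung's underside is at z = 183 mm and rungs are spaced 279 mm apart (underside to underside).

The picture frame is on the floor beside the stool on its +x side. The ladder is on top of the stool.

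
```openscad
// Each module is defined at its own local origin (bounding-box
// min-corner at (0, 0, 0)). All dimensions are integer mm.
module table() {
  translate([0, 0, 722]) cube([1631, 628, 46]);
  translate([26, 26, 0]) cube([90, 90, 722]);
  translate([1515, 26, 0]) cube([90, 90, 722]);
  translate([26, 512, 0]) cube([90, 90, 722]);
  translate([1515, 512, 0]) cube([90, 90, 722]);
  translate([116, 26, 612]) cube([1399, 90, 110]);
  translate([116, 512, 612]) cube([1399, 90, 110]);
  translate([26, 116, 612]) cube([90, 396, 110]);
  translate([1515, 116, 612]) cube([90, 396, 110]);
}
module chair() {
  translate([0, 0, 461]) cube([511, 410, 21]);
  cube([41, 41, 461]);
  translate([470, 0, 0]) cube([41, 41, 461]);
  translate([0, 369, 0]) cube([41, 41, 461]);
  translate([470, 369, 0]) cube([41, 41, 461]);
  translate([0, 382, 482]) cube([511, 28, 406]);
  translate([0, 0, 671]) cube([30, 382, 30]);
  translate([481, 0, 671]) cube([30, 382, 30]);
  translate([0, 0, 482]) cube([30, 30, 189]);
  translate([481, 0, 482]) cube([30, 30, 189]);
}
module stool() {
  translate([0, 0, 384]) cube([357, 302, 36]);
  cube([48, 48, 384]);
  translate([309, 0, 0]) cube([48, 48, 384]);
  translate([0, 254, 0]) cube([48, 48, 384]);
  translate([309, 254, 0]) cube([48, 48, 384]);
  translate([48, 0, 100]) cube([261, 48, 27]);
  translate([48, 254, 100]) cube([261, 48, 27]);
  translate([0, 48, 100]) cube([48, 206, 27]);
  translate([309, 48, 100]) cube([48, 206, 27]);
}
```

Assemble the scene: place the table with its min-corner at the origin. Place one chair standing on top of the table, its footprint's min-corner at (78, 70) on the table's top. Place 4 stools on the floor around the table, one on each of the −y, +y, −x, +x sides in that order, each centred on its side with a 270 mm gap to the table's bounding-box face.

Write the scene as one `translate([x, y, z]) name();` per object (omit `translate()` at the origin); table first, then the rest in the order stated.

table();
translate([78, 70, 768]) chair();
translate([637, -572, 0]) stool();
translate([637, 898, 0]) stool();
translate([-627, 163, 0]) stool();
translate([1901, 163, 0]) stool();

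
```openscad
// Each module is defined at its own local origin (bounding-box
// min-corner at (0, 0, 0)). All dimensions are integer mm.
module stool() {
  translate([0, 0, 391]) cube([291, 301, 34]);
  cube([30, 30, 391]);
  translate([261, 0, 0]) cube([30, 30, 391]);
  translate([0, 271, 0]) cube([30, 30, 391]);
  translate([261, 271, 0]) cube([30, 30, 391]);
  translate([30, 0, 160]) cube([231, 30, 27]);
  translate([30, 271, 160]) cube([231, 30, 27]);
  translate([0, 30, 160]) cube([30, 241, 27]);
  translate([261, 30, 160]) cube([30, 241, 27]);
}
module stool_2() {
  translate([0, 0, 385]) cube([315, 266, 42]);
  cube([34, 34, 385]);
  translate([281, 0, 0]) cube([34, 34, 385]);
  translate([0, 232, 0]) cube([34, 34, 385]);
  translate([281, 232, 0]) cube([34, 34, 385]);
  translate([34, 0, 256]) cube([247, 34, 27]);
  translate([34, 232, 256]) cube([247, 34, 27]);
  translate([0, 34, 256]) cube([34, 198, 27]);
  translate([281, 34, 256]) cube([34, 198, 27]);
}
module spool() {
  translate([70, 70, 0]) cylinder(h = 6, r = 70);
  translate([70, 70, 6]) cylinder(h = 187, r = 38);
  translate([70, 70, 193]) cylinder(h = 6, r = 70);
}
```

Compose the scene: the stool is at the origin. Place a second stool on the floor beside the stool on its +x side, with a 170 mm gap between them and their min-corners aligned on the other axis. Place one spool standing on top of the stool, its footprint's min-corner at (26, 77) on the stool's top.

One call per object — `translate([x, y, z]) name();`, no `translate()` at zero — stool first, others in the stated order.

stool();
translate([461, 0, 0]) stool_2();
translate([26, 77, 425]) spool();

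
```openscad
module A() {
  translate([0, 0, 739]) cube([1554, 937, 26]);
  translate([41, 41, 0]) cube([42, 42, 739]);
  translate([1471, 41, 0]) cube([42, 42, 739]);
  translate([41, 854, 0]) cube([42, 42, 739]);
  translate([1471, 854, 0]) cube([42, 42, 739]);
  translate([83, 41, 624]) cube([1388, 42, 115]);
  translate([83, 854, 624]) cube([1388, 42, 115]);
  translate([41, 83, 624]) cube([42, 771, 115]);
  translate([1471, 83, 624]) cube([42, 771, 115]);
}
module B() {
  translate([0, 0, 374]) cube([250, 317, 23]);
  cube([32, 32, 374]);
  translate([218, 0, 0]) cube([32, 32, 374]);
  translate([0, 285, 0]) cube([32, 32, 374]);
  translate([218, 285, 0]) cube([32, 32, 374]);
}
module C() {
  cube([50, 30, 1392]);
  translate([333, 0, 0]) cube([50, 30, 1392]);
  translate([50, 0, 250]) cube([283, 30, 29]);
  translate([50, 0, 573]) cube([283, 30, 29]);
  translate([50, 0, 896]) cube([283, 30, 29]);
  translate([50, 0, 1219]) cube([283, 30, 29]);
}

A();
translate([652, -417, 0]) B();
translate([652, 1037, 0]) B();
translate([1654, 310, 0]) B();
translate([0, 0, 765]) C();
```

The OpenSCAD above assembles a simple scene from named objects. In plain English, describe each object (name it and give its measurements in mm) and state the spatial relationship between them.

A is a table with a 1554×937 mm rectangular top, 26 mm thick, top surface at z = 765 mm, supported by four 42×42 mm square legs, each inset 41 mm from the nearest pair of top edges, running from the floor. Four apron rails, 42 mm thick and 115 mm tall, run between adjacent legs with their top edges flush with the underside of the top and their outer faces flush with the legs' outer faces.

B is a four-legged stool. The seat is 250×317 mm, 23 mm thick, top at z = 397 mm. It stands on four square legs, each 32×32 mm in cross-section, from z = 0 to the seat underside, each flush with a corner of the seat.

C is a straight ladder. Two 50×30 mm vertical rails, 1392 mm tall, stand 383 mm apart (outside-to-outside) with their front faces coplanar on the −y side. 4 rungs, each 30 mm deep and 29 mm tall, span between the inner faces of the rails, front faces flush with the rails. The lowest rung's underside is at z = 250 mm and rungs are spaced 323 mm apart (underside to underside).

Three stools sit around the table at the −y, +y, +x sides. The ladder is on top of the table.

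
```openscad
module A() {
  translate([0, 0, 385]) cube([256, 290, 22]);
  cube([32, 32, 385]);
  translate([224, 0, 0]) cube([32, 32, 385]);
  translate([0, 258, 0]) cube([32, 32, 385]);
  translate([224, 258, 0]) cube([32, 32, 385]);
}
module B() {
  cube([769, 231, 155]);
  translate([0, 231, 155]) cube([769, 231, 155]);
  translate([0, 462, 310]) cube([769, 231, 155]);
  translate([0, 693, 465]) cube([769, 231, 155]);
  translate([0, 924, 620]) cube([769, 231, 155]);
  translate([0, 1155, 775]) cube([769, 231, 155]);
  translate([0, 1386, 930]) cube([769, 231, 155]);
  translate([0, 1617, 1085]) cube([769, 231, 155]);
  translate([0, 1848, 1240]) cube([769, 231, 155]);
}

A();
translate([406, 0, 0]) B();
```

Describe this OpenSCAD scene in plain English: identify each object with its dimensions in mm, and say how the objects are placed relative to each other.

A is a four-legged stool. The seat is a 256×290×22 mm slab whose top surface is at z = 407 mm; four square legs, each 32×32 mm in cross-section, run from the floor (z = 0) to the underside of the seat, each flush with a corner of the seat.

B is a run of 9 identical solid stair steps. Each tread is 769×231 mm and each step block is 155 mm high. Step 1 rests on the floor; step k is offset from step 1 by (k−1)×231 mm in y and (k−1)×155 mm in z.

The staircase is on the floor beside the stool on its +x side.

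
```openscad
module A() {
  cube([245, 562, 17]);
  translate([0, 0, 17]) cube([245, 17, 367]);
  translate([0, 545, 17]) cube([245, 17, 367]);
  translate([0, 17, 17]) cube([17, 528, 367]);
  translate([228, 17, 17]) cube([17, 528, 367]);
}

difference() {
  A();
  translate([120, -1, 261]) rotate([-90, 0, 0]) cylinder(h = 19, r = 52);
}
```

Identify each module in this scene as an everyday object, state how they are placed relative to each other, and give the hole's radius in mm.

The subtracted cylinder has r = 52 mm.

A is an open box. The open box has a circular hole through its front wall. The hole's radius is 52 mm.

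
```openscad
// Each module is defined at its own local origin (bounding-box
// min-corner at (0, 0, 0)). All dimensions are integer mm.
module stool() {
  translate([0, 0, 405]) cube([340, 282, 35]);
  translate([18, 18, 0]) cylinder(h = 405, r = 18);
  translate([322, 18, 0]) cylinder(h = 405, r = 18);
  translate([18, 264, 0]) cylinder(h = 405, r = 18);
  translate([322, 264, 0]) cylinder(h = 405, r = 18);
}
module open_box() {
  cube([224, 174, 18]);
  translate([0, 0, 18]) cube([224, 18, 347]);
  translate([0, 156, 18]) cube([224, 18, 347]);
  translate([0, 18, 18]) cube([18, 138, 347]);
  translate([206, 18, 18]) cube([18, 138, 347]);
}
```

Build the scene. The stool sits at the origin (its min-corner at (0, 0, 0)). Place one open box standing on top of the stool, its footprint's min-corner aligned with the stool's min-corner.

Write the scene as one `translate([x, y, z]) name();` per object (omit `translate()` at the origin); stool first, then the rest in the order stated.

stool();
translate([0, 0, 440]) open_box();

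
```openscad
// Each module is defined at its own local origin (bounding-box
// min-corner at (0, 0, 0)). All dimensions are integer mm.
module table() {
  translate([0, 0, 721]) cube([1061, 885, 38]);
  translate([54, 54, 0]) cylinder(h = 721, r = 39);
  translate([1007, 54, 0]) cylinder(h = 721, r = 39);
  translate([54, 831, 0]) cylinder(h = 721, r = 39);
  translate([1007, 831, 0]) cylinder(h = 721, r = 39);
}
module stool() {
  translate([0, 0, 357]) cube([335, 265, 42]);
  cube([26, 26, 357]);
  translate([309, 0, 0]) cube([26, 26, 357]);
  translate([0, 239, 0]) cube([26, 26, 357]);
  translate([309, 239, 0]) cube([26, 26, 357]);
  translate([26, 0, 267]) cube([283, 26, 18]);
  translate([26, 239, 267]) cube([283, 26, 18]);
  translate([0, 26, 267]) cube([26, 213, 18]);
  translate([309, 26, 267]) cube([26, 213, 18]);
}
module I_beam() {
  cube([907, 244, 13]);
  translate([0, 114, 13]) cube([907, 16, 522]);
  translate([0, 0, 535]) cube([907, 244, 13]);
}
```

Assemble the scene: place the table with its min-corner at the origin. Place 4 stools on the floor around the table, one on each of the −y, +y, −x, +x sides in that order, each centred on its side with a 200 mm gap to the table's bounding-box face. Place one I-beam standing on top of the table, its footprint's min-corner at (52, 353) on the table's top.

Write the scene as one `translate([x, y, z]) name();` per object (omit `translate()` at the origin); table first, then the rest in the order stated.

table();
translate([363, -465, 0]) stool();
translate([363, 1085, 0]) stool();
translate([-535, 310, 0]) stool();
translate([1261, 310, 0]) stool();
translate([52, 353, 759]) I_beam();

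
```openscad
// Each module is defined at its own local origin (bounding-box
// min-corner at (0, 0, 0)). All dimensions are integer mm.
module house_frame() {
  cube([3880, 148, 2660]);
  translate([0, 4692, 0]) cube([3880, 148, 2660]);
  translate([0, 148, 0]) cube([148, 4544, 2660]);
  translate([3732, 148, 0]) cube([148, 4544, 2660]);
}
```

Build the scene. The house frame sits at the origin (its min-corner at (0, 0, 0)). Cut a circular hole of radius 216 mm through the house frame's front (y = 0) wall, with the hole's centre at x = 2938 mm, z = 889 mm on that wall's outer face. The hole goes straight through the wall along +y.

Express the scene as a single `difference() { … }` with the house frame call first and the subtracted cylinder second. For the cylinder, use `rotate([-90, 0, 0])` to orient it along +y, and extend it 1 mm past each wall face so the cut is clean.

difference() {
  house_frame();
  translate([2938, -1, 889]) rotate([-90, 0, 0]) cylinder(h = 150, r = 216);
}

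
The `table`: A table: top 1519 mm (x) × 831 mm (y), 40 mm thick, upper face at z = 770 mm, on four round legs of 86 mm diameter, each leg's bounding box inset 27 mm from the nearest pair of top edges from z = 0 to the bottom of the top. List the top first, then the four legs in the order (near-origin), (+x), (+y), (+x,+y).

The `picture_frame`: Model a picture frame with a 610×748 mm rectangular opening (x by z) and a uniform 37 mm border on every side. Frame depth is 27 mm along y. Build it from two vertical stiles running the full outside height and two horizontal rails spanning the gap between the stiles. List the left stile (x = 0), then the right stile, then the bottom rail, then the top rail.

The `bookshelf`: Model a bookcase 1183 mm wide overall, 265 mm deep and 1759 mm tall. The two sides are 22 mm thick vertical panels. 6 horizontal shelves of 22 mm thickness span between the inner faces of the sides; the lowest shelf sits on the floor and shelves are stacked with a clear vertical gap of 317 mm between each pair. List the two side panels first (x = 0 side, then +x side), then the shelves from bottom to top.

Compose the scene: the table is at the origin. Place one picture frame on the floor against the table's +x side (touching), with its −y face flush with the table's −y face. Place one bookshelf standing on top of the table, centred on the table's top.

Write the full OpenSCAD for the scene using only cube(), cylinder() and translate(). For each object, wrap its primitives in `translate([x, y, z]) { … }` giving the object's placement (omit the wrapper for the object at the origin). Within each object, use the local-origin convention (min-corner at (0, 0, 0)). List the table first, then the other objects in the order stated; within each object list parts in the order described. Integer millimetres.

translate([0, 0, 730]) cube([1519, 831, 40]);
translate([70, 70, 0]) cylinder(h = 730, r = 43);
translate([1449, 70, 0]) cylinder(h = 730, r = 43);
translate([70, 761, 0]) cylinder(h = 730, r = 43);
translate([1449, 761, 0]) cylinder(h = 730, r = 43);
translate([1519, 0, 0]) {
  cube([37, 27, 822]);
  translate([647, 0, 0]) cube([37, 27, 822]);
  translate([37, 0, 0]) cube([610, 27, 37]);
  translate([37, 0, 785]) cube([610, 27, 37]);
}
translate([168, 283, 770]) {
  cube([22, 265, 1759]);
  translate([1161, 0, 0]) cube([22, 265, 1759]);
  translate([22, 0, 0]) cube([1139, 265, 22]);
  translate([22, 0, 339]) cube([1139, 265, 22]);
  translate([22, 0, 678]) cube([1139, 265, 22]);
  translate([22, 0, 1017]) cube([1139, 265, 22]);
  translate([22, 0, 1356]) cube([1139, 265, 22]);
  translate([22, 0, 1695]) cube([1139, 265, 22]);
}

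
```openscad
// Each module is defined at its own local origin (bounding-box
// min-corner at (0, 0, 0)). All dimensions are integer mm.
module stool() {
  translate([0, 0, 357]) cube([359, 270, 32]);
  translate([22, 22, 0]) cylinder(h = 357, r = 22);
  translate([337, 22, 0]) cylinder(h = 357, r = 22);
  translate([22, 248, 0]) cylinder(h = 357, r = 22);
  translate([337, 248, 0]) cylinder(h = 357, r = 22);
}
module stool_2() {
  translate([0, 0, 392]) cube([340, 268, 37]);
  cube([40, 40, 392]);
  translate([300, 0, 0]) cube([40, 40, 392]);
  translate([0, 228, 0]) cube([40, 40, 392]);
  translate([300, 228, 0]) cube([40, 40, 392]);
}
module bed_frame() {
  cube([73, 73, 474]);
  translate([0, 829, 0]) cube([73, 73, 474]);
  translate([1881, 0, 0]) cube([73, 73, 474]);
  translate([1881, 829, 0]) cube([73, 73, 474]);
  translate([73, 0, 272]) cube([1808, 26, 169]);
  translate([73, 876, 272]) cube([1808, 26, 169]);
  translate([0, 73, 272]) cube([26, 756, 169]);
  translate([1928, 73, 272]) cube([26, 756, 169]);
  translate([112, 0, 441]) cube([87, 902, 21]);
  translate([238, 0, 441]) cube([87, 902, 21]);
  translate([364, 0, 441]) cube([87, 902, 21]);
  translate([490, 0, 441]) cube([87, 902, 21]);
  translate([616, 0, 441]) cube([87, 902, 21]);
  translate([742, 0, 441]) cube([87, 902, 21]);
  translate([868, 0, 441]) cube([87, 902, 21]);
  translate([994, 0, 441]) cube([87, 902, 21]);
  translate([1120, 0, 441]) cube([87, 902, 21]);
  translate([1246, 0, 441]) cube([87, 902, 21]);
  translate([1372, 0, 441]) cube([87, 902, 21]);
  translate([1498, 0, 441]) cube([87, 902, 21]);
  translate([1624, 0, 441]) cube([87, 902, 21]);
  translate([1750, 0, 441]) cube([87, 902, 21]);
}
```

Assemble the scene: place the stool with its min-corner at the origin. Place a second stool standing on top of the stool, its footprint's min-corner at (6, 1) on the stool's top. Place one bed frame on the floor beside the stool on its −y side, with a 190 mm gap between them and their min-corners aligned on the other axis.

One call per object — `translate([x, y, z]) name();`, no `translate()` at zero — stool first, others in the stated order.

stool();
translate([6, 1, 389]) stool_2();
translate([0, -1092, 0]) bed_frame();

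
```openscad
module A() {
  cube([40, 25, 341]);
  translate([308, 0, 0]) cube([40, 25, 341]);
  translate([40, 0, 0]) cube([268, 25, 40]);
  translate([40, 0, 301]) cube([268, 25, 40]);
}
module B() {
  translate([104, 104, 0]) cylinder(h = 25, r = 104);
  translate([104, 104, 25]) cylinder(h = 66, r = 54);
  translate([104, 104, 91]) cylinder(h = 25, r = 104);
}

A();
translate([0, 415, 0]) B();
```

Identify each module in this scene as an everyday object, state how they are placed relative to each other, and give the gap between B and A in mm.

A is a picture frame. B is a spool. The spool is on the floor beside the picture frame on its +y side. The gap between the spool and the picture frame is 390 mm.

The spool's nearest face is 390 mm from the picture frame's +y face.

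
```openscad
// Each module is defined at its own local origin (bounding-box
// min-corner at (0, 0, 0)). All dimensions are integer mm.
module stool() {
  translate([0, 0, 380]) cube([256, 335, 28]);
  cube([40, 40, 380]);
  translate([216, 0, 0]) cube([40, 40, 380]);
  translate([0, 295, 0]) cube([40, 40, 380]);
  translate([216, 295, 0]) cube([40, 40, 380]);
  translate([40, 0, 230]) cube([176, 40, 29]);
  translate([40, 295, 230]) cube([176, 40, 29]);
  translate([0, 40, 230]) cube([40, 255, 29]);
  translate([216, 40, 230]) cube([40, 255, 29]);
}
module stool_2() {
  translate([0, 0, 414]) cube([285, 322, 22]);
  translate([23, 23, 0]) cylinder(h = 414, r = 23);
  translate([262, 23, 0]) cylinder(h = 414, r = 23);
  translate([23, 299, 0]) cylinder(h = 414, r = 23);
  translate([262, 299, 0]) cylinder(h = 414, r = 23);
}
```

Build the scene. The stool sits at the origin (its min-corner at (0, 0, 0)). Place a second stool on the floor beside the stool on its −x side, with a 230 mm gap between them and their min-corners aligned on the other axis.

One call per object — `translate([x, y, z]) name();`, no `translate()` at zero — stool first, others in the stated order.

stool();
translate([-515, 0, 0]) stool_2();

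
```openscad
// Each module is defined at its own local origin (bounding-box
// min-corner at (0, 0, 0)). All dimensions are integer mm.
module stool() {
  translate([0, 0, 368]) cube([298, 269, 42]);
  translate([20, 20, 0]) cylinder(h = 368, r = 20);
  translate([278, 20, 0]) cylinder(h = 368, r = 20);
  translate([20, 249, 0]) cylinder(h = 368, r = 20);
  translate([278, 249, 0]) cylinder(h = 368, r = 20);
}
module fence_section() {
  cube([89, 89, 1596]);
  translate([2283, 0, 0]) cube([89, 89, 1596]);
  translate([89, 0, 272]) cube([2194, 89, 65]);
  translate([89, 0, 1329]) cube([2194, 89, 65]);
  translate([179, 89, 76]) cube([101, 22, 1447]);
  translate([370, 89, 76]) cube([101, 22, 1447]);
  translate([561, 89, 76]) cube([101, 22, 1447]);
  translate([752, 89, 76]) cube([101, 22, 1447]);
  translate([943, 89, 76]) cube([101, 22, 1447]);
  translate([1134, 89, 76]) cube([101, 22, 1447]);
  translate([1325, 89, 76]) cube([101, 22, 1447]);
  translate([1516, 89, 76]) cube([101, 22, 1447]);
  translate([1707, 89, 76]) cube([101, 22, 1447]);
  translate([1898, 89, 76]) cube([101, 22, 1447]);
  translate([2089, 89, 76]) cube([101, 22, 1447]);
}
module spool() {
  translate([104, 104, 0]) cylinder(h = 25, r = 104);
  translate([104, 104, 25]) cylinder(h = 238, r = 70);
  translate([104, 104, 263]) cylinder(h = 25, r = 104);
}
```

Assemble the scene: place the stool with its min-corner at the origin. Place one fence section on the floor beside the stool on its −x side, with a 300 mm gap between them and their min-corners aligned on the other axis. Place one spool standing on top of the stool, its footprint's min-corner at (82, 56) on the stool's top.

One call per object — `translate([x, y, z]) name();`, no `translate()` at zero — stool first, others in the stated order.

stool();
translate([-2672, 0, 0]) fence_section();
translate([82, 56, 410]) spool();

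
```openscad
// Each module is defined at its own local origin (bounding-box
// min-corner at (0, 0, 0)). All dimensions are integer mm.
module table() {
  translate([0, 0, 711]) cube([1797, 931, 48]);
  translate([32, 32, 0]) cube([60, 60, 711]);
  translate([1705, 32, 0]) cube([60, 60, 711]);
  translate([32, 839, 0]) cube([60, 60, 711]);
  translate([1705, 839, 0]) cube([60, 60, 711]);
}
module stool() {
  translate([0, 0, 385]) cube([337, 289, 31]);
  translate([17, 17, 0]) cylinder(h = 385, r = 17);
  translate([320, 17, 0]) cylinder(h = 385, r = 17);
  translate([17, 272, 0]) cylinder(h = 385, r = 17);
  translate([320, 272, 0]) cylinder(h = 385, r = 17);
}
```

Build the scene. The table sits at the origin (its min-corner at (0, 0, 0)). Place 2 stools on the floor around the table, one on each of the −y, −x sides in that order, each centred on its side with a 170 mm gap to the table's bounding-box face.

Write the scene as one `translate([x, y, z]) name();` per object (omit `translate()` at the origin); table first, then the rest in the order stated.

table();
translate([730, -459, 0]) stool();
translate([-507, 321, 0]) stool();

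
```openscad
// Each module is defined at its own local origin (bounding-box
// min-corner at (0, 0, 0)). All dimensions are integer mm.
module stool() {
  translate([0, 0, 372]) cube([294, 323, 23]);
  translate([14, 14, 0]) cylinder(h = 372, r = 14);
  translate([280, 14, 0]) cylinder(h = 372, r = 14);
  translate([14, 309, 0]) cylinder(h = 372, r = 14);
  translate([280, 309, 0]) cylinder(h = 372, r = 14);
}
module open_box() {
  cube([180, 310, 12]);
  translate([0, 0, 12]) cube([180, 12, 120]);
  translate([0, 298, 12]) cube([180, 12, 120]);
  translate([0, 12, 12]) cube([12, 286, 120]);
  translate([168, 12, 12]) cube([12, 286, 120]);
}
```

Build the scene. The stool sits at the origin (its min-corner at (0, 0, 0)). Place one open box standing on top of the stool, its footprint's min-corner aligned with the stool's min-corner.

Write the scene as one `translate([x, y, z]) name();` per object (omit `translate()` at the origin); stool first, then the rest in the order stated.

stool();
translate([0, 0, 395]) open_box();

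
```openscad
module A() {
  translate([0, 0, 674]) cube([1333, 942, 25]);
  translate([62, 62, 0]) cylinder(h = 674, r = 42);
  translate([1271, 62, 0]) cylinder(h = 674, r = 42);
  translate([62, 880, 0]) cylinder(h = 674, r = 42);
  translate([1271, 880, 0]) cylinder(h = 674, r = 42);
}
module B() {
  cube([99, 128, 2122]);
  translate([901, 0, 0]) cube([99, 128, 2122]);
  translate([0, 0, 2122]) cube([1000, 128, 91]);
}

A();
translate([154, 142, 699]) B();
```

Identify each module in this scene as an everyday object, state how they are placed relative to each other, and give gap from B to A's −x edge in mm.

The door frame's min-x is at 154; the table's min-x is 0; gap = 154 mm.

A is a table. B is a door frame. The door frame is on top of the table. The gap from the door frame to the table's −x edge is 154 mm.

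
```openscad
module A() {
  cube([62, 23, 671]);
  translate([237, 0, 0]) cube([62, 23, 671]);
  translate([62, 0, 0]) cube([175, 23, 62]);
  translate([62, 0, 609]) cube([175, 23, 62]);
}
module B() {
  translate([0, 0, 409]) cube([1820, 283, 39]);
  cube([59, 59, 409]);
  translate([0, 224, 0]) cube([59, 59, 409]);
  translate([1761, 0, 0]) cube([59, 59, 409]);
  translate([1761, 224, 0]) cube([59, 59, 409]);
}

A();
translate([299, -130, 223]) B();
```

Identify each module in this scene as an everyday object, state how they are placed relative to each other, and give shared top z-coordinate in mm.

Both tops at z = 671 mm.

A is a picture frame. B is a bench. The bench is beside the picture frame with their tops flush at z = 671. The shared top z-coordinate is 671 mm.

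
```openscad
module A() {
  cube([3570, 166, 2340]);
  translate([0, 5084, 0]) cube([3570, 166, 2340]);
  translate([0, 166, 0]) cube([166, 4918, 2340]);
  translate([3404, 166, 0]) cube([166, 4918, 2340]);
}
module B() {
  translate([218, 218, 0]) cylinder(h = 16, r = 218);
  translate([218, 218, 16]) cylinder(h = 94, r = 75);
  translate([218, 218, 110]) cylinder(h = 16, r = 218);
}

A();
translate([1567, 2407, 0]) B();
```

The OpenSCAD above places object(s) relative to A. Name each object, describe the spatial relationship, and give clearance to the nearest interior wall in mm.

A is a house frame. B is a spool. The spool sits inside the house frame, centred. The clearance to the nearest interior wall is 1401 mm.

Clearances: x = 1401, y = 2241; minimum 1401 mm.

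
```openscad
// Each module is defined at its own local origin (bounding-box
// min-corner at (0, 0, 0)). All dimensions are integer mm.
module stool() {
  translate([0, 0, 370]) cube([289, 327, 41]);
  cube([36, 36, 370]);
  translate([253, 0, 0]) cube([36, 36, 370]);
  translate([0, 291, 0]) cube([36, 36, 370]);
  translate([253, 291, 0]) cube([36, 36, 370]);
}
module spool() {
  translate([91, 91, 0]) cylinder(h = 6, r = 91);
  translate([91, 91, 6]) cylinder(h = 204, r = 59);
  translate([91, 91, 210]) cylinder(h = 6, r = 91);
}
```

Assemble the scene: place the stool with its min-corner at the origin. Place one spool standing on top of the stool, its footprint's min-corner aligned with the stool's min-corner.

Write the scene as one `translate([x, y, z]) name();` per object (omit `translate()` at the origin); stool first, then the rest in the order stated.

stool();
translate([0, 0, 411]) spool();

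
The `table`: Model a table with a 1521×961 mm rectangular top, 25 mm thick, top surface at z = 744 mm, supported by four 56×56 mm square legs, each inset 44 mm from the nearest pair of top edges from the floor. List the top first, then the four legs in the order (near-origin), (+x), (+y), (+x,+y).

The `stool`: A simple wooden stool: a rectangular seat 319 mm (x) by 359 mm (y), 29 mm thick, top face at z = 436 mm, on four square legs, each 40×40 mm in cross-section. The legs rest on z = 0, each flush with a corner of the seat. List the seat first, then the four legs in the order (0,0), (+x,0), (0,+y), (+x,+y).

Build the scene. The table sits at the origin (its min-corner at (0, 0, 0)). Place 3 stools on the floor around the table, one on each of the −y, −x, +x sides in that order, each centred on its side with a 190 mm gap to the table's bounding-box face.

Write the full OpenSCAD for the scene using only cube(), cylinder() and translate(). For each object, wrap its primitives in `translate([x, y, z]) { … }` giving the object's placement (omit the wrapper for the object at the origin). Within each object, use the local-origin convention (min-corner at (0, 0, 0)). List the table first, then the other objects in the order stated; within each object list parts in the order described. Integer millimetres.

translate([0, 0, 719]) cube([1521, 961, 25]);
translate([44, 44, 0]) cube([56, 56, 719]);
translate([1421, 44, 0]) cube([56, 56, 719]);
translate([44, 861, 0]) cube([56, 56, 719]);
translate([1421, 861, 0]) cube([56, 56, 719]);
translate([601, -549, 0]) {
  translate([0, 0, 407]) cube([319, 359, 29]);
  cube([40, 40, 407]);
  translate([279, 0, 0]) cube([40, 40, 407]);
  translate([0, 319, 0]) cube([40, 40, 407]);
  translate([279, 319, 0]) cube([40, 40, 407]);
}
translate([-509, 301, 0]) {
  translate([0, 0, 407]) cube([319, 359, 29]);
  cube([40, 40, 407]);
  translate([279, 0, 0]) cube([40, 40, 407]);
  translate([0, 319, 0]) cube([40, 40, 407]);
  translate([279, 319, 0]) cube([40, 40, 407]);
}
translate([1711, 301, 0]) {
  translate([0, 0, 407]) cube([319, 359, 29]);
  cube([40, 40, 407]);
  translate([279, 0, 0]) cube([40, 40, 407]);
  translate([0, 319, 0]) cube([40, 40, 407]);
  translate([279, 319, 0]) cube([40, 40, 407]);
}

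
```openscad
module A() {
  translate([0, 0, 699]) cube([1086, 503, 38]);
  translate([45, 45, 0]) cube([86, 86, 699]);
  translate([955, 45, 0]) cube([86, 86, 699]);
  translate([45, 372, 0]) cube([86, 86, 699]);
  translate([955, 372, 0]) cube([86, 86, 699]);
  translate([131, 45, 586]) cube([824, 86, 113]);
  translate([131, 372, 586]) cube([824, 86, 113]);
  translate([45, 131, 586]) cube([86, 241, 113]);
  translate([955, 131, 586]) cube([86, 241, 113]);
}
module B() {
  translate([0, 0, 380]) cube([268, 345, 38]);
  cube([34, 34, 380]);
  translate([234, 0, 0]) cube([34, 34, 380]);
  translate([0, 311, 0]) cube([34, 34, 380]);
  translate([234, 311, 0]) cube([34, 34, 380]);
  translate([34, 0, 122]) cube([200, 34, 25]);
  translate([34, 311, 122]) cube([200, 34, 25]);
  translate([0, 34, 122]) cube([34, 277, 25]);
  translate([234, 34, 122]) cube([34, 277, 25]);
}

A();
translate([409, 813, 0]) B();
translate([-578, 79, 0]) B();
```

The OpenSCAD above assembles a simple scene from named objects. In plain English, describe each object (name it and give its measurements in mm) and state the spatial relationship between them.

A is a rectangular dining table. The top is 1086×503×38 mm with its upper surface at z = 737 mm. It stands on four 86×86 mm square legs, each inset 45 mm from the nearest pair of top edges, running from the floor to the underside of the top. Four apron rails, 86 mm thick and 113 mm tall, run between adjacent legs with their top edges flush with the underside of the top and their outer faces flush with the legs' outer faces.

B is a simple wooden stool: a rectangular seat 268 mm (x) by 345 mm (y), 38 mm thick, top face at z = 418 mm, on four square legs, each 34×34 mm in cross-section. The legs rest on z = 0, each flush with a corner of the seat. Four stretchers, 34 mm wide and 25 mm tall, connect adjacent legs with their undersides at z = 122 mm, each running between the inner faces of the legs it joins and aligned with the legs' outer faces on the other axis.

Two stools sit around the table at the +y, −x sides.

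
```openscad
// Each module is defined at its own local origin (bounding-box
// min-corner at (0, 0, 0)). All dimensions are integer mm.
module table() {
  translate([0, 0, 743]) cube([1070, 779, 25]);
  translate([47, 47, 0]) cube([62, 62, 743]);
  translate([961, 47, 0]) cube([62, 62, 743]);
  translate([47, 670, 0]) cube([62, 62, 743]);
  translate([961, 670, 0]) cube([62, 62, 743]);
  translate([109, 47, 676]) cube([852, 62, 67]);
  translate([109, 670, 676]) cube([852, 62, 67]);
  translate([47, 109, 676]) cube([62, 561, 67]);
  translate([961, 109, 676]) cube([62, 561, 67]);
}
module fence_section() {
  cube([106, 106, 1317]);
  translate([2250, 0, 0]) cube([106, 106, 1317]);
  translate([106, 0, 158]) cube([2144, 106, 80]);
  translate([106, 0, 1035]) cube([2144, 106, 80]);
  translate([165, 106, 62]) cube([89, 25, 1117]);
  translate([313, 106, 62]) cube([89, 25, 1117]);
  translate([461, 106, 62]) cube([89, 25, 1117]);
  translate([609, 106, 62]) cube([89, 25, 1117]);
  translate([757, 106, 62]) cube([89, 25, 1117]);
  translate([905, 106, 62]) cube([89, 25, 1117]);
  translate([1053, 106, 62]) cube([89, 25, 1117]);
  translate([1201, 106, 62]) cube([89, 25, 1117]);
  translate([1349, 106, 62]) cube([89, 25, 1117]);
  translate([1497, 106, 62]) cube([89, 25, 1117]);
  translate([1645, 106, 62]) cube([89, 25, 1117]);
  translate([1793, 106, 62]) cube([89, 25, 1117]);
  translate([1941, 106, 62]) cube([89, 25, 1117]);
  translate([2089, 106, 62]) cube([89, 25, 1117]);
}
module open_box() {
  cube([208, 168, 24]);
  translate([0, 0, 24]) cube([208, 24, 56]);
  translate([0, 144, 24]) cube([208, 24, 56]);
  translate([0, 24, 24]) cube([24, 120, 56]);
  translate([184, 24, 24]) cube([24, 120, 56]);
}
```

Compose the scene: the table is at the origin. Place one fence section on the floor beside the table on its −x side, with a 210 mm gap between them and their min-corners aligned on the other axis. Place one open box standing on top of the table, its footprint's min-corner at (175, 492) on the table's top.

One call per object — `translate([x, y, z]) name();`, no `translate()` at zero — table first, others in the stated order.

table();
translate([-2566, 0, 0]) fence_section();
translate([175, 492, 768]) open_box();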